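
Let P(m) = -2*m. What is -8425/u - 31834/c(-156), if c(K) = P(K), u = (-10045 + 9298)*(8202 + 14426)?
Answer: -5605116314/54935127 ≈ -102.03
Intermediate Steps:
u = -16903116 (u = -747*22628 = -16903116)
c(K) = -2*K
-8425/u - 31834/c(-156) = -8425/(-16903116) - 31834/((-2*(-156))) = -8425*(-1/16903116) - 31834/312 = 8425/16903116 - 31834*1/312 = 8425/16903116 - 15917/156 = -5605116314/54935127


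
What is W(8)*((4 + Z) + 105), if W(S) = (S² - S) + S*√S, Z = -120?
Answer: -616 - 176*√2 ≈ -864.90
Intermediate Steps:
W(S) = S² + S^(3/2) - S (W(S) = (S² - S) + S^(3/2) = S² + S^(3/2) - S)
W(8)*((4 + Z) + 105) = (8² + 8^(3/2) - 1*8)*((4 - 120) + 105) = (64 + 16*√2 - 8)*(-116 + 105) = (56 + 16*√2)*(-11) = -616 - 176*√2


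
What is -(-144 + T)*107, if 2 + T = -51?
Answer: 21079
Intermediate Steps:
T = -53 (T = -2 - 51 = -53)
-(-144 + T)*107 = -(-144 - 53)*107 = -(-197)*107 = -1*(-21079) = 21079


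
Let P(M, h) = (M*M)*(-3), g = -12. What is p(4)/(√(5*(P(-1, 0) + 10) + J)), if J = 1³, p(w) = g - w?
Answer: -8/3 ≈ -2.6667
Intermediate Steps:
p(w) = -12 - w
P(M, h) = -3*M² (P(M, h) = M²*(-3) = -3*M²)
J = 1
p(4)/(√(5*(P(-1, 0) + 10) + J)) = (-12 - 1*4)/(√(5*(-3*(-1)² + 10) + 1)) = (-12 - 4)/(√(5*(-3*1 + 10) + 1)) = -16/√(5*(-3 + 10) + 1) = -16/√(5*7 + 1) = -16/√(35 + 1) = -16/(√36) = -16/6 = -16*⅙ = -8/3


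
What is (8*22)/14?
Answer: 88/7 ≈ 12.571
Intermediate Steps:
(8*22)/14 = 176*(1/14) = 88/7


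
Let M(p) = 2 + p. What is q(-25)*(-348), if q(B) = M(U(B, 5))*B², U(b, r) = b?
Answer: 5002500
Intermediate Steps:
q(B) = B²*(2 + B) (q(B) = (2 + B)*B² = B²*(2 + B))
q(-25)*(-348) = ((-25)²*(2 - 25))*(-348) = (625*(-23))*(-348) = -14375*(-348) = 5002500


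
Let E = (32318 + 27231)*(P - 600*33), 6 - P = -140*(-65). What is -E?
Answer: 1720608806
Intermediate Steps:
P = -9094 (P = 6 - (-140)*(-65) = 6 - 1*9100 = 6 - 9100 = -9094)
E = -1720608806 (E = (32318 + 27231)*(-9094 - 600*33) = 59549*(-9094 - 19800) = 59549*(-28894) = -1720608806)
-E = -1*(-1720608806) = 1720608806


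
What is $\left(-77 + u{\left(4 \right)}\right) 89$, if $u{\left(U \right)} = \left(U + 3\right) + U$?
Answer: $-5874$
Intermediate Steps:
$u{\left(U \right)} = 3 + 2 U$ ($u{\left(U \right)} = \left(3 + U\right) + U = 3 + 2 U$)
$\left(-77 + u{\left(4 \right)}\right) 89 = \left(-77 + \left(3 + 2 \cdot 4\right)\right) 89 = \left(-77 + \left(3 + 8\right)\right) 89 = \left(-77 + 11\right) 89 = \left(-66\right) 89 = -5874$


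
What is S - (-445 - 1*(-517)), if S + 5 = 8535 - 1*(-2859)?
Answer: 11317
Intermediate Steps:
S = 11389 (S = -5 + (8535 - 1*(-2859)) = -5 + (8535 + 2859) = -5 + 11394 = 11389)
S - (-445 - 1*(-517)) = 11389 - (-445 - 1*(-517)) = 11389 - (-445 + 517) = 11389 - 1*72 = 11389 - 72 = 11317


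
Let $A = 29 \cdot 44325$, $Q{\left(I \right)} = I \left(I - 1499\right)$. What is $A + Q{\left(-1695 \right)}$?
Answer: $6699255$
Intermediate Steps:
$Q{\left(I \right)} = I \left(-1499 + I\right)$
$A = 1285425$
$A + Q{\left(-1695 \right)} = 1285425 - 1695 \left(-1499 - 1695\right) = 1285425 - -5413830 = 1285425 + 5413830 = 6699255$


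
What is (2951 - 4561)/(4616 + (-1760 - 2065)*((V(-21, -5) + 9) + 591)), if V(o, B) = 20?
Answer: 35/51454 ≈ 0.00068022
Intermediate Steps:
(2951 - 4561)/(4616 + (-1760 - 2065)*((V(-21, -5) + 9) + 591)) = (2951 - 4561)/(4616 + (-1760 - 2065)*((20 + 9) + 591)) = -1610/(4616 - 3825*(29 + 591)) = -1610/(4616 - 3825*620) = -1610/(4616 - 2371500) = -1610/(-2366884) = -1610*(-1/2366884) = 35/51454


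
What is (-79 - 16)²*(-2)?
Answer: -18050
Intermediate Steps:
(-79 - 16)²*(-2) = (-95)²*(-2) = 9025*(-2) = -18050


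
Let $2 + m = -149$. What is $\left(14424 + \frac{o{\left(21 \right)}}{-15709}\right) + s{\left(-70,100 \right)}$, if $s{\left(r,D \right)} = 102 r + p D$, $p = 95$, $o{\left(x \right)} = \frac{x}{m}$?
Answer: $\frac{39812638277}{2372059} \approx 16784.0$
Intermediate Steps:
$m = -151$ ($m = -2 - 149 = -151$)
$o{\left(x \right)} = - \frac{x}{151}$ ($o{\left(x \right)} = \frac{x}{-151} = x \left(- \frac{1}{151}\right) = - \frac{x}{151}$)
$s{\left(r,D \right)} = 95 D + 102 r$ ($s{\left(r,D \right)} = 102 r + 95 D = 95 D + 102 r$)
$\left(14424 + \frac{o{\left(21 \right)}}{-15709}\right) + s{\left(-70,100 \right)} = \left(14424 + \frac{\left(- \frac{1}{151}\right) 21}{-15709}\right) + \left(95 \cdot 100 + 102 \left(-70\right)\right) = \left(14424 - - \frac{21}{2372059}\right) + \left(9500 - 7140\right) = \left(14424 + \frac{21}{2372059}\right) + 2360 = \frac{34214579037}{2372059} + 2360 = \frac{39812638277}{2372059}$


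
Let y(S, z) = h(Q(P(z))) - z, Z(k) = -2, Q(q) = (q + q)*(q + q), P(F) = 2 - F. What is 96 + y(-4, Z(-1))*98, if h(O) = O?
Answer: 6564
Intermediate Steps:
Q(q) = 4*q**2 (Q(q) = (2*q)*(2*q) = 4*q**2)
y(S, z) = -z + 4*(2 - z)**2 (y(S, z) = 4*(2 - z)**2 - z = -z + 4*(2 - z)**2)
96 + y(-4, Z(-1))*98 = 96 + (-1*(-2) + 4*(-2 - 2)**2)*98 = 96 + (2 + 4*(-4)**2)*98 = 96 + (2 + 4*16)*98 = 96 + (2 + 64)*98 = 96 + 66*98 = 96 + 6468 = 6564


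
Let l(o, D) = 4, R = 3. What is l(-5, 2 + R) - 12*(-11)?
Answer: 136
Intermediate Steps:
l(-5, 2 + R) - 12*(-11) = 4 - 12*(-11) = 4 + 132 = 136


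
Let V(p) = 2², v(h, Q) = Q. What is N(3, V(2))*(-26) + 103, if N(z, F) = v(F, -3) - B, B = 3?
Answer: 259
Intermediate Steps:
V(p) = 4
N(z, F) = -6 (N(z, F) = -3 - 1*3 = -3 - 3 = -6)
N(3, V(2))*(-26) + 103 = -6*(-26) + 103 = 156 + 103 = 259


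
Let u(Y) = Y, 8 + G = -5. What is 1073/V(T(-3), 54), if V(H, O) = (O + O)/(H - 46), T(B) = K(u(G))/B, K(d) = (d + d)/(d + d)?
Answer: -149147/324 ≈ -460.33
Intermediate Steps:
G = -13 (G = -8 - 5 = -13)
K(d) = 1 (K(d) = (2*d)/((2*d)) = (2*d)*(1/(2*d)) = 1)
T(B) = 1/B
V(H, O) = 2*O/(-46 + H) (V(H, O) = (2*O)/(-46 + H) = 2*O/(-46 + H))
1073/V(T(-3), 54) = 1073/((2*54/(-46 + 1/(-3)))) = 1073/((2*54/(-46 - ⅓))) = 1073/((2*54/(-139/3))) = 1073/((2*54*(-3/139))) = 1073/(-324/139) = 1073*(-139/324) = -149147/324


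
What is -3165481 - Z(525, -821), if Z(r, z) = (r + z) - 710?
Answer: -3164475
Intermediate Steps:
Z(r, z) = -710 + r + z
-3165481 - Z(525, -821) = -3165481 - (-710 + 525 - 821) = -3165481 - 1*(-1006) = -3165481 + 1006 = -3164475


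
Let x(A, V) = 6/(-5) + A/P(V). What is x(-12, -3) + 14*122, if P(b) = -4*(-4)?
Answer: 34121/20 ≈ 1706.1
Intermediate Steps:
P(b) = 16
x(A, V) = -6/5 + A/16 (x(A, V) = 6/(-5) + A/16 = 6*(-1/5) + A*(1/16) = -6/5 + A/16)
x(-12, -3) + 14*122 = (-6/5 + (1/16)*(-12)) + 14*122 = (-6/5 - 3/4) + 1708 = -39/20 + 1708 = 34121/20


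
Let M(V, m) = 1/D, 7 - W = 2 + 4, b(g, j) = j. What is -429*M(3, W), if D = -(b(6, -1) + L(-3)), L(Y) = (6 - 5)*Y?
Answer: -429/4 ≈ -107.25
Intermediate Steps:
L(Y) = Y (L(Y) = 1*Y = Y)
D = 4 (D = -(-1 - 3) = -1*(-4) = 4)
W = 1 (W = 7 - (2 + 4) = 7 - 1*6 = 7 - 6 = 1)
M(V, m) = ¼ (M(V, m) = 1/4 = ¼)
-429*M(3, W) = -429*¼ = -429/4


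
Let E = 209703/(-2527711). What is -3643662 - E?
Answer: -9210124307979/2527711 ≈ -3.6437e+6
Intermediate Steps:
E = -209703/2527711 (E = 209703*(-1/2527711) = -209703/2527711 ≈ -0.082962)
-3643662 - E = -3643662 - 1*(-209703/2527711) = -3643662 + 209703/2527711 = -9210124307979/2527711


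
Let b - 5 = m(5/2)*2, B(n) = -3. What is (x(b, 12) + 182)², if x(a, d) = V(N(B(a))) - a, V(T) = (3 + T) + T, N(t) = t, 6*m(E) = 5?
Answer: 267289/9 ≈ 29699.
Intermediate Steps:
m(E) = ⅚ (m(E) = (⅙)*5 = ⅚)
V(T) = 3 + 2*T
b = 20/3 (b = 5 + (⅚)*2 = 5 + 5/3 = 20/3 ≈ 6.6667)
x(a, d) = -3 - a (x(a, d) = (3 + 2*(-3)) - a = (3 - 6) - a = -3 - a)
(x(b, 12) + 182)² = ((-3 - 1*20/3) + 182)² = ((-3 - 20/3) + 182)² = (-29/3 + 182)² = (517/3)² = 267289/9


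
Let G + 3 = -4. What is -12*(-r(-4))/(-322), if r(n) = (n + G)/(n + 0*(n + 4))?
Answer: -33/322 ≈ -0.10248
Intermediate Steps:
G = -7 (G = -3 - 4 = -7)
r(n) = (-7 + n)/n (r(n) = (n - 7)/(n + 0*(n + 4)) = (-7 + n)/(n + 0*(4 + n)) = (-7 + n)/(n + 0) = (-7 + n)/n)
-12*(-r(-4))/(-322) = -12*(-(-7 - 4)/(-4))/(-322) = -12*(-(-1)*(-11)/4)*(-1)/322 = -12*(-1*11/4)*(-1)/322 = -(-33)*(-1)/322 = -12*11/1288 = -33/322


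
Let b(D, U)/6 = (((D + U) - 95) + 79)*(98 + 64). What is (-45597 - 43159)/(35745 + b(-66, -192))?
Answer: 88756/230583 ≈ 0.38492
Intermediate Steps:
b(D, U) = -15552 + 972*D + 972*U (b(D, U) = 6*((((D + U) - 95) + 79)*(98 + 64)) = 6*(((-95 + D + U) + 79)*162) = 6*((-16 + D + U)*162) = 6*(-2592 + 162*D + 162*U) = -15552 + 972*D + 972*U)
(-45597 - 43159)/(35745 + b(-66, -192)) = (-45597 - 43159)/(35745 + (-15552 + 972*(-66) + 972*(-192))) = -88756/(35745 + (-15552 - 64152 - 186624)) = -88756/(35745 - 266328) = -88756/(-230583) = -88756*(-1/230583) = 88756/230583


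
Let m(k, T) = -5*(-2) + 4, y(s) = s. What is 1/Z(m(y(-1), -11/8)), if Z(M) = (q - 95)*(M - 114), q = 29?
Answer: 1/6600 ≈ 0.00015152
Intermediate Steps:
m(k, T) = 14 (m(k, T) = 10 + 4 = 14)
Z(M) = 7524 - 66*M (Z(M) = (29 - 95)*(M - 114) = -66*(-114 + M) = 7524 - 66*M)
1/Z(m(y(-1), -11/8)) = 1/(7524 - 66*14) = 1/(7524 - 924) = 1/6600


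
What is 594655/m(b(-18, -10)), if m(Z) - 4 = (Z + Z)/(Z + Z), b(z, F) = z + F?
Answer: 118931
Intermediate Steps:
b(z, F) = F + z
m(Z) = 5 (m(Z) = 4 + (Z + Z)/(Z + Z) = 4 + (2*Z)/((2*Z)) = 4 + (2*Z)*(1/(2*Z)) = 4 + 1 = 5)
594655/m(b(-18, -10)) = 594655/5 = 594655*(⅕) = 118931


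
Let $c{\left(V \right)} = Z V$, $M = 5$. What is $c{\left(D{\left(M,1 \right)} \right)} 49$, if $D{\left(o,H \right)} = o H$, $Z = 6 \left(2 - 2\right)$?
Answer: $0$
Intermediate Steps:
$Z = 0$ ($Z = 6 \cdot 0 = 0$)
$D{\left(o,H \right)} = H o$
$c{\left(V \right)} = 0$ ($c{\left(V \right)} = 0 V = 0$)
$c{\left(D{\left(M,1 \right)} \right)} 49 = 0 \cdot 49 = 0$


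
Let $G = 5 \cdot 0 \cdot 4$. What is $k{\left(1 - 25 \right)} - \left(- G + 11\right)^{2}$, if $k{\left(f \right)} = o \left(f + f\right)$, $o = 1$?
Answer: $-169$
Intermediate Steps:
$G = 0$ ($G = 0 \cdot 4 = 0$)
$k{\left(f \right)} = 2 f$ ($k{\left(f \right)} = 1 \left(f + f\right) = 1 \cdot 2 f = 2 f$)
$k{\left(1 - 25 \right)} - \left(- G + 11\right)^{2} = 2 \left(1 - 25\right) - \left(\left(-1\right) 0 + 11\right)^{2} = 2 \left(-24\right) - \left(0 + 11\right)^{2} = -48 - 11^{2} = -48 - 121 = -169$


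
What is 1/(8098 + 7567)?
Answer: 1/15665 ≈ 6.3837e-5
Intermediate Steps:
1/(8098 + 7567) = 1/15665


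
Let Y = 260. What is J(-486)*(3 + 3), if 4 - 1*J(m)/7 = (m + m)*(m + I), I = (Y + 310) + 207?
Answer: 11879952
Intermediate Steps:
I = 777 (I = (260 + 310) + 207 = 570 + 207 = 777)
J(m) = 28 - 14*m*(777 + m) (J(m) = 28 - 7*(m + m)*(m + 777) = 28 - 7*2*m*(777 + m) = 28 - 14*m*(777 + m))
J(-486)*(3 + 3) = (28 - 10878*(-486) - 14*(-486)**2)*(3 + 3) = (28 + 5286708 - 14*236196)*6 = (28 + 5286708 - 3306744)*6 = 1979992*6 = 11879952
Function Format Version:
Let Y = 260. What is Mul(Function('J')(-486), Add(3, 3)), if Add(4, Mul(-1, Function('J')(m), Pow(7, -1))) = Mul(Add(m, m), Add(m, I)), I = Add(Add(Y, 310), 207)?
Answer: 11879952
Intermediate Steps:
I = 777 (I = Add(Add(260, 310), 207) = Add(570, 207) = 777)
Function('J')(m) = Add(28, Mul(-14, m, Add(777, m))) (Function('J')(m) = Add(28, Mul(-7, Mul(Add(m, m), Add(m, 777)))) = Add(28, Mul(-7, Mul(Mul(2, m), Add(777, m)))) = Add(28, Mul(-7, Mul(2, m, Add(777, m)))) = Add(28, Mul(-14, m, Add(777, m))))
Mul(Function('J')(-486), Add(3, 3)) = Mul(Add(28, Mul(-10878, -486), Mul(-14, Pow(-486, 2))), Add(3, 3)) = Mul(Add(28, 5286708, Mul(-14, 236196)), 6) = Mul(Add(28, 5286708, -3306744), 6) = Mul(1979992, 6) = 11879952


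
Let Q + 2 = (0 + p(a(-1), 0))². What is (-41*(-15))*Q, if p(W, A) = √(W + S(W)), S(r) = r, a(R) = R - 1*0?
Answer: -2460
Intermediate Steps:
a(R) = R (a(R) = R + 0 = R)
p(W, A) = √2*√W (p(W, A) = √(W + W) = √(2*W) = √2*√W)
Q = -4 (Q = -2 + (0 + √2*√(-1))² = -2 + (0 + √2*I)² = -2 + (0 + I*√2)² = -2 + (I*√2)² = -2 - 2 = -4)
(-41*(-15))*Q = -41*(-15)*(-4) = 615*(-4) = -2460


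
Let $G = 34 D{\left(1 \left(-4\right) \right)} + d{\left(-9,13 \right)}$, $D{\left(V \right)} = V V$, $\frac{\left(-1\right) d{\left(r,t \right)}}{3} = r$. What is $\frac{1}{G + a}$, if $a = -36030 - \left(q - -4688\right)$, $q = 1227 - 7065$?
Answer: $- \frac{1}{34309} \approx -2.9147 \cdot 10^{-5}$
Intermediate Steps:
$d{\left(r,t \right)} = - 3 r$
$D{\left(V \right)} = V^{2}$
$q = -5838$ ($q = 1227 - 7065 = -5838$)
$G = 571$ ($G = 34 \left(1 \left(-4\right)\right)^{2} - -27 = 34 \left(-4\right)^{2} + 27 = 34 \cdot 16 + 27 = 544 + 27 = 571$)
$a = -34880$ ($a = -36030 - \left(-5838 - -4688\right) = -36030 - \left(-5838 + 4688\right) = -36030 - -1150 = -36030 + 1150 = -34880$)
$\frac{1}{G + a} = \frac{1}{571 - 34880} = \frac{1}{-34309} = - \frac{1}{34309}$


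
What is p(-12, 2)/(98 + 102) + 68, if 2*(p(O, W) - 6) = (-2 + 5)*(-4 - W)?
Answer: 13597/200 ≈ 67.985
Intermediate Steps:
p(O, W) = -3*W/2 (p(O, W) = 6 + ((-2 + 5)*(-4 - W))/2 = 6 + (3*(-4 - W))/2 = 6 + (-12 - 3*W)/2 = 6 + (-6 - 3*W/2) = -3*W/2)
p(-12, 2)/(98 + 102) + 68 = (-3/2*2)/(98 + 102) + 68 = -3/200 + 68 = 13597/200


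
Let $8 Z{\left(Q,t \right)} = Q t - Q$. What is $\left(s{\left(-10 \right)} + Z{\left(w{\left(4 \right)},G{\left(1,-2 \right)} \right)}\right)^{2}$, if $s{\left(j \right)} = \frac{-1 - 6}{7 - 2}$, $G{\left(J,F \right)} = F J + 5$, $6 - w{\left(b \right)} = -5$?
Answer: $\frac{729}{400} \approx 1.8225$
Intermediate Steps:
$w{\left(b \right)} = 11$ ($w{\left(b \right)} = 6 - -5 = 6 + 5 = 11$)
$G{\left(J,F \right)} = 5 + F J$
$s{\left(j \right)} = - \frac{7}{5}$
$Z{\left(Q,t \right)} = - \frac{Q}{8} + \frac{Q t}{8}$ ($Z{\left(Q,t \right)} = \frac{Q t - Q}{8} = \frac{- Q + Q t}{8} = - \frac{Q}{8} + \frac{Q t}{8}$)
$\left(s{\left(-10 \right)} + Z{\left(w{\left(4 \right)},G{\left(1,-2 \right)} \right)}\right)^{2} = \left(- \frac{7}{5} + \frac{1}{8} \cdot 11 \left(-1 + \left(5 - 2\right)\right)\right)^{2} = \left(- \frac{7}{5} + \frac{1}{8} \cdot 11 \left(-1 + 3\right)\right)^{2} = \left(- \frac{7}{5} + \frac{1}{8} \cdot 11 \cdot 2\right)^{2} = \left(- \frac{7}{5} + \frac{11}{4}\right)^{2} = \left(\frac{27}{20}\right)^{2} = \frac{729}{400}$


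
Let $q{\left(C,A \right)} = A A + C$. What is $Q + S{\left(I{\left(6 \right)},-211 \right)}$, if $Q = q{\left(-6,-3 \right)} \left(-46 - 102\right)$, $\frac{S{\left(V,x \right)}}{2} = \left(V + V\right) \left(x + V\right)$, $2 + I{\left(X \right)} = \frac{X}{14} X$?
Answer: $- \frac{45324}{49} \approx -924.98$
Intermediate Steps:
$I{\left(X \right)} = -2 + \frac{X^{2}}{14}$ ($I{\left(X \right)} = -2 + \frac{X}{14} X = -2 + \frac{X^{2}}{14}$)
$S{\left(V,x \right)} = 4 V \left(V + x\right)$ ($S{\left(V,x \right)} = 2 \left(V + V\right) \left(x + V\right) = 2 \cdot 2 V \left(V + x\right) = 4 V \left(V + x\right)$)
$q{\left(C,A \right)} = C + A^{2}$ ($q{\left(C,A \right)} = A^{2} + C = C + A^{2}$)
$Q = -444$ ($Q = \left(-6 + \left(-3\right)^{2}\right) \left(-46 - 102\right) = \left(-6 + 9\right) \left(-148\right) = 3 \left(-148\right) = -444$)
$Q + S{\left(I{\left(6 \right)},-211 \right)} = -444 + 4 \left(-2 + \frac{6^{2}}{14}\right) \left(\left(-2 + \frac{6^{2}}{14}\right) - 211\right) = -444 + 4 \left(-2 + \frac{1}{14} \cdot 36\right) \left(\left(-2 + \frac{1}{14} \cdot 36\right) - 211\right) = -444 + 4 \left(-2 + \frac{18}{7}\right) \left(\left(-2 + \frac{18}{7}\right) - 211\right) = -444 + 4 \cdot \frac{4}{7} \left(\frac{4}{7} - 211\right) = -444 + 4 \cdot \frac{4}{7} \left(- \frac{1473}{7}\right) = -444 - \frac{23568}{49} = - \frac{45324}{49}$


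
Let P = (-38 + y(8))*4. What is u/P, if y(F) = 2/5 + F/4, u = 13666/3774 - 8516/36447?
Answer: -129429255/5440905352 ≈ -0.023788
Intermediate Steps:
u = 25885851/7641721 (u = 13666*(1/3774) - 8516*1/36447 = 6833/1887 - 8516/36447 = 25885851/7641721 ≈ 3.3874)
y(F) = ⅖ + F/4 (y(F) = 2*(⅕) + F*(¼) = ⅖ + F/4)
P = -712/5 (P = (-38 + (⅖ + (¼)*8))*4 = (-38 + (⅖ + 2))*4 = (-38 + 12/5)*4 = -178/5*4 = -712/5 ≈ -142.40)
u/P = 25885851/(7641721*(-712/5)) = (25885851/7641721)*(-5/712) = -129429255/5440905352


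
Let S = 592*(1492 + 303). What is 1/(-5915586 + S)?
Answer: -1/4852946 ≈ -2.0606e-7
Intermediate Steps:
S = 1062640 (S = 592*1795 = 1062640)
1/(-5915586 + S) = 1/(-5915586 + 1062640) = 1/(-4852946) = -1/4852946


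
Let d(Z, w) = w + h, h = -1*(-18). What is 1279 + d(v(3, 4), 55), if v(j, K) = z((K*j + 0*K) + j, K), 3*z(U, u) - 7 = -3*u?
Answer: 1352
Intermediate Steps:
z(U, u) = 7/3 - u (z(U, u) = 7/3 + (-3*u)/3 = 7/3 - u)
v(j, K) = 7/3 - K
h = 18
d(Z, w) = 18 + w (d(Z, w) = w + 18 = 18 + w)
1279 + d(v(3, 4), 55) = 1279 + (18 + 55) = 1279 + 73 = 1352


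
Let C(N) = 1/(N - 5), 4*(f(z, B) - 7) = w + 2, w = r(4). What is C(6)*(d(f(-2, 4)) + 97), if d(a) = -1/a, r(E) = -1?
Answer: 2809/29 ≈ 96.862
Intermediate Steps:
w = -1
f(z, B) = 29/4 (f(z, B) = 7 + (-1 + 2)/4 = 7 + (1/4)*1 = 7 + 1/4 = 29/4)
C(N) = 1/(-5 + N)
C(6)*(d(f(-2, 4)) + 97) = (-1/29/4 + 97)/(-5 + 6) = (-1*4/29 + 97)/1 = 1*(-4/29 + 97) = 1*(2809/29) = 2809/29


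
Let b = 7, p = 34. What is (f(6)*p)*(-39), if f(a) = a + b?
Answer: -17238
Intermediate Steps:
f(a) = 7 + a (f(a) = a + 7 = 7 + a)
(f(6)*p)*(-39) = ((7 + 6)*34)*(-39) = (13*34)*(-39) = 442*(-39) = -17238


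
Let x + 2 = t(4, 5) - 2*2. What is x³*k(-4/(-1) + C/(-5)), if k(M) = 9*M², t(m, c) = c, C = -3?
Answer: -4761/25 ≈ -190.44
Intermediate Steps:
x = -1 (x = -2 + (5 - 2*2) = -2 + (5 - 4) = -2 + 1 = -1)
x³*k(-4/(-1) + C/(-5)) = (-1)³*(9*(-4/(-1) - 3/(-5))²) = -9*(-4*(-1) - 3*(-⅕))² = -9*(4 + ⅗)² = -9*(23/5)² = -9*529/25 = -1*4761/25 = -4761/25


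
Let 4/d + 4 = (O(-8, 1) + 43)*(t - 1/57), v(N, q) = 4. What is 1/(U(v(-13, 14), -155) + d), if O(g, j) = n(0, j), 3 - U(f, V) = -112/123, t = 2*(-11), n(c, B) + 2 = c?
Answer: 6357009/24831479 ≈ 0.25601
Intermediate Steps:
n(c, B) = -2 + c
t = -22
U(f, V) = 481/123 (U(f, V) = 3 - (-112)/123 = 3 - 1*(-112/123) = 3 + 112/123 = 481/123)
O(g, j) = -2 (O(g, j) = -2 + 0 = -2)
d = -228/51683 (d = 4/(-4 + (-2 + 43)*(-22 - 1/57)) = 4/(-4 + 41*(-22 - 1*1/57)) = 4/(-4 + 41*(-22 - 1/57)) = 4/(-4 + 41*(-1255/57)) = 4/(-4 - 51455/57) = 4/(-51683/57) = 4*(-57/51683) = -228/51683 ≈ -0.0044115)
1/(U(v(-13, 14), -155) + d) = 1/(481/123 - 228/51683) = 1/(24831479/6357009) = 6357009/24831479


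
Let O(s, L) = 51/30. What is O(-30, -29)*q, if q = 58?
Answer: 493/5 ≈ 98.600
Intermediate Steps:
O(s, L) = 17/10 (O(s, L) = 51*(1/30) = 17/10)
O(-30, -29)*q = (17/10)*58 = 493/5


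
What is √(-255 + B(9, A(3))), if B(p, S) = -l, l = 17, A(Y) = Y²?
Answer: 4*I*√17 ≈ 16.492*I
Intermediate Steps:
B(p, S) = -17 (B(p, S) = -1*17 = -17)
√(-255 + B(9, A(3))) = √(-255 - 17) = √(-272) = 4*I*√17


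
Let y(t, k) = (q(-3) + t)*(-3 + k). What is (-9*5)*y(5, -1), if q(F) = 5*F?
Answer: -1800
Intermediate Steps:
y(t, k) = (-15 + t)*(-3 + k) (y(t, k) = (5*(-3) + t)*(-3 + k) = (-15 + t)*(-3 + k))
(-9*5)*y(5, -1) = (-9*5)*(45 - 15*(-1) - 3*5 - 1*5) = -45*(45 + 15 - 15 - 5) = -45*40 = -1800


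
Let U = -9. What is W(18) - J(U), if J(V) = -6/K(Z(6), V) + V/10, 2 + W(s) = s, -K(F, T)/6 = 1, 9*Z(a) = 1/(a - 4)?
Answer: 159/10 ≈ 15.900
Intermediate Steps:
Z(a) = 1/(9*(-4 + a)) (Z(a) = 1/(9*(a - 4)) = 1/(9*(-4 + a)))
K(F, T) = -6 (K(F, T) = -6*1 = -6)
W(s) = -2 + s
J(V) = 1 + V/10 (J(V) = -6/(-6) + V/10 = -6*(-1/6) + V*(1/10) = 1 + V/10)
W(18) - J(U) = (-2 + 18) - (1 + (1/10)*(-9)) = 16 - (1 - 9/10) = 16 - 1*1/10 = 16 - 1/10 = 159/10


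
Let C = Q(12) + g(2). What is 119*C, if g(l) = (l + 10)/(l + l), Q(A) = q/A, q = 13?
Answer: 5831/12 ≈ 485.92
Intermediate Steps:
Q(A) = 13/A
g(l) = (10 + l)/(2*l) (g(l) = (10 + l)/((2*l)) = (10 + l)*(1/(2*l)) = (10 + l)/(2*l))
C = 49/12 (C = 13/12 + (½)*(10 + 2)/2 = 13*(1/12) + (½)*(½)*12 = 13/12 + 3 = 49/12 ≈ 4.0833)
119*C = 119*(49/12) = 5831/12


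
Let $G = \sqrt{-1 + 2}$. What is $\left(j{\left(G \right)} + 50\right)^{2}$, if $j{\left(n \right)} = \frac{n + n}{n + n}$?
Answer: $2601$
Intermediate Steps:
$G = 1$ ($G = \sqrt{1} = 1$)
$j{\left(n \right)} = 1$ ($j{\left(n \right)} = \frac{2 n}{2 n} = 2 n \frac{1}{2 n} = 1$)
$\left(j{\left(G \right)} + 50\right)^{2} = \left(1 + 50\right)^{2} = 51^{2} = 2601$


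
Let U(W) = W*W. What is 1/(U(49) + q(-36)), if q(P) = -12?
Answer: 1/2389 ≈ 0.00041859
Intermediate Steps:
U(W) = W²
1/(U(49) + q(-36)) = 1/(49² - 12) = 1/(2401 - 12) = 1/2389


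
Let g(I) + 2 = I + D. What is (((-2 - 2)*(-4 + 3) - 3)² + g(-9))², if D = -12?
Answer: 484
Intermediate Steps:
g(I) = -14 + I (g(I) = -2 + (I - 12) = -2 + (-12 + I) = -14 + I)
(((-2 - 2)*(-4 + 3) - 3)² + g(-9))² = (((-2 - 2)*(-4 + 3) - 3)² + (-14 - 9))² = ((-4*(-1) - 3)² - 23)² = ((4 - 3)² - 23)² = (1² - 23)² = (1 - 23)² = (-22)² = 484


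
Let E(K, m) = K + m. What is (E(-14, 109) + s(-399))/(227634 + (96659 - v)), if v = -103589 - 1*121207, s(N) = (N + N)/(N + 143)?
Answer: 12559/70283392 ≈ 0.00017869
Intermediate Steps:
s(N) = 2*N/(143 + N) (s(N) = (2*N)/(143 + N) = 2*N/(143 + N))
v = -224796 (v = -103589 - 121207 = -224796)
(E(-14, 109) + s(-399))/(227634 + (96659 - v)) = ((-14 + 109) + 2*(-399)/(143 - 399))/(227634 + (96659 - 1*(-224796))) = (95 + 2*(-399)/(-256))/(227634 + (96659 + 224796)) = (95 + 2*(-399)*(-1/256))/(227634 + 321455) = (95 + 399/128)/549089 = (12559/128)*(1/549089) = 12559/70283392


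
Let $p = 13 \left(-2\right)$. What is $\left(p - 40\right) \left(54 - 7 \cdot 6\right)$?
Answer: $-792$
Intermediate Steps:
$p = -26$
$\left(p - 40\right) \left(54 - 7 \cdot 6\right) = \left(-26 - 40\right) \left(54 - 7 \cdot 6\right) = \left(-26 - 40\right) \left(54 - 42\right) = - 66 \left(54 - 42\right) = \left(-66\right) 12 = -792$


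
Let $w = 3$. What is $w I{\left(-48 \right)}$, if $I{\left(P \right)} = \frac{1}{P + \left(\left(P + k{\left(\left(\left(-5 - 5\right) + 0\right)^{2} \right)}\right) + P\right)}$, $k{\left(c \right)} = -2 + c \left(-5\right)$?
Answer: $- \frac{3}{646} \approx -0.004644$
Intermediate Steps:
$k{\left(c \right)} = -2 - 5 c$
$I{\left(P \right)} = \frac{1}{-502 + 3 P}$ ($I{\left(P \right)} = \frac{1}{P - \left(2 - 2 P + 5 \left(\left(-5 - 5\right) + 0\right)^{2}\right)} = \frac{1}{P - \left(2 - 2 P + 5 \left(-10 + 0\right)^{2}\right)} = \frac{1}{P + \left(\left(P - \left(2 + 5 \left(-10\right)^{2}\right)\right) + P\right)} = \frac{1}{P + \left(\left(P - 502\right) + P\right)} = \frac{1}{P + \left(\left(-502 + P\right) + P\right)} = \frac{1}{P + \left(-502 + 2 P\right)} = \frac{1}{-502 + 3 P}$)
$w I{\left(-48 \right)} = \frac{3}{-502 + 3 \left(-48\right)} = \frac{3}{-502 - 144} = \frac{3}{-646} = 3 \left(- \frac{1}{646}\right) = - \frac{3}{646}$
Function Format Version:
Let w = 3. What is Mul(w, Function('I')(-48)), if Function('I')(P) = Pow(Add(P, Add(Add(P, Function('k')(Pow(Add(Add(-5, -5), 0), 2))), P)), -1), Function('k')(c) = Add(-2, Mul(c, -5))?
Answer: Rational(-3, 646) ≈ -0.0046440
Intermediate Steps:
Function('k')(c) = Add(-2, Mul(-5, c))
Function('I')(P) = Pow(Add(-502, Mul(3, P)), -1) (Function('I')(P) = Pow(Add(P, Add(Add(P, Add(-2, Mul(-5, Pow(Add(Add(-5, -5), 0), 2)))), P)), -1) = Pow(Add(P, Add(Add(P, Add(-2, Mul(-5, Pow(Add(-10, 0), 2)))), P)), -1) = Pow(Add(P, Add(Add(P, Add(-2, Mul(-5, Pow(-10, 2)))), P)), -1) = Pow(Add(P, Add(Add(P, Add(-2, Mul(-5, 100))), P)), -1) = Pow(Add(P, Add(Add(P, Add(-2, -500)), P)), -1) = Pow(Add(P, Add(Add(P, -502), P)), -1) = Pow(Add(P, Add(Add(-502, P), P)), -1) = Pow(Add(P, Add(-502, Mul(2, P))), -1) = Pow(Add(-502, Mul(3, P)), -1))
Mul(w, Function('I')(-48)) = Mul(3, Pow(Add(-502, Mul(3, -48)), -1)) = Mul(3, Pow(Add(-502, -144), -1)) = Mul(3, Pow(-646, -1)) = Mul(3, Rational(-1, 646)) = Rational(-3, 646)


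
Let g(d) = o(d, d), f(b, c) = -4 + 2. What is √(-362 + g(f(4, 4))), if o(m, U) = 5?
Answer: I*√357 ≈ 18.894*I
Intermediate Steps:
f(b, c) = -2
g(d) = 5
√(-362 + g(f(4, 4))) = √(-362 + 5) = √(-357) = I*√357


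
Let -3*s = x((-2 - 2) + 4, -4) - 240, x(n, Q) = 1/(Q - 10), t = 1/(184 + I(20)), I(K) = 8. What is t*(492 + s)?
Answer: 24025/8064 ≈ 2.9793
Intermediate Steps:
t = 1/192 (t = 1/(184 + 8) = 1/192 ≈ 0.0052083)
x(n, Q) = 1/(-10 + Q)
s = 3361/42 (s = -(1/(-10 - 4) - 240)/3 = -(1/(-14) - 240)/3 = -(-1/14 - 240)/3 = -⅓*(-3361/14) = 3361/42 ≈ 80.024)
t*(492 + s) = (492 + 3361/42)/192 = (1/192)*(24025/42) = 24025/8064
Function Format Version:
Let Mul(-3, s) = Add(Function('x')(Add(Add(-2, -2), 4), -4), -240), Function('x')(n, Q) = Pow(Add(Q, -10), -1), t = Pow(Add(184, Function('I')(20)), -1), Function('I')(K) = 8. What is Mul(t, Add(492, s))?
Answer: Rational(24025, 8064) ≈ 2.9793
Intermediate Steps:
t = Rational(1, 192) (t = Pow(Add(184, 8), -1) = Pow(192, -1) = Rational(1, 192) ≈ 0.0052083)
Function('x')(n, Q) = Pow(Add(-10, Q), -1)
s = Rational(3361, 42) (s = Mul(Rational(-1, 3), Add(Pow(Add(-10, -4), -1), -240)) = Mul(Rational(-1, 3), Add(Pow(-14, -1), -240)) = Mul(Rational(-1, 3), Add(Rational(-1, 14), -240)) = Mul(Rational(-1, 3), Rational(-3361, 14)) = Rational(3361, 42) ≈ 80.024)
Mul(t, Add(492, s)) = Mul(Rational(1, 192), Add(492, Rational(3361, 42))) = Mul(Rational(1, 192), Rational(24025, 42)) = Rational(24025, 8064)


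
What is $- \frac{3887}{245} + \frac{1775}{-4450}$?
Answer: $- \frac{709281}{43610} \approx -16.264$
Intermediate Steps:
$- \frac{3887}{245} + \frac{1775}{-4450} = \left(-3887\right) \frac{1}{245} + 1775 \left(- \frac{1}{4450}\right) = - \frac{3887}{245} - \frac{71}{178} = - \frac{709281}{43610}$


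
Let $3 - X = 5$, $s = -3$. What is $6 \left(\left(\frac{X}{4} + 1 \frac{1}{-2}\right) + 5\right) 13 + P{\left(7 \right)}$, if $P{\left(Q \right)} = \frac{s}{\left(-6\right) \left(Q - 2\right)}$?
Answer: $\frac{3121}{10} \approx 312.1$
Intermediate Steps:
$X = -2$ ($X = 3 - 5 = -2$)
$P{\left(Q \right)} = - \frac{3}{12 - 6 Q}$ ($P{\left(Q \right)} = - \frac{3}{\left(-6\right) \left(Q - 2\right)} = - \frac{3}{\left(-6\right) \left(-2 + Q\right)} = - \frac{3}{12 - 6 Q}$)
$6 \left(\left(\frac{X}{4} + 1 \frac{1}{-2}\right) + 5\right) 13 + P{\left(7 \right)} = 6 \left(\left(- \frac{2}{4} + 1 \frac{1}{-2}\right) + 5\right) 13 + \frac{1}{2 \left(-2 + 7\right)} = 6 \left(\left(\left(-2\right) \frac{1}{4} + 1 \left(- \frac{1}{2}\right)\right) + 5\right) 13 + \frac{1}{2 \cdot 5} = 6 \left(\left(- \frac{1}{2} - \frac{1}{2}\right) + 5\right) 13 + \frac{1}{2} \cdot \frac{1}{5} = 6 \left(-1 + 5\right) 13 + \frac{1}{10} = 6 \cdot 4 \cdot 13 + \frac{1}{10} = 24 \cdot 13 + \frac{1}{10} = 312 + \frac{1}{10} = \frac{3121}{10}$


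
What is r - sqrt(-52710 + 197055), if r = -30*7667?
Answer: -230010 - sqrt(144345) ≈ -2.3039e+5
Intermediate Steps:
r = -230010
r - sqrt(-52710 + 197055) = -230010 - sqrt(-52710 + 197055) = -230010 - sqrt(144345)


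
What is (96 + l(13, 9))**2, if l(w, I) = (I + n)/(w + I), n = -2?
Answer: 4490161/484 ≈ 9277.2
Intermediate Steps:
l(w, I) = (-2 + I)/(I + w) (l(w, I) = (I - 2)/(w + I) = (-2 + I)/(I + w))
(96 + l(13, 9))**2 = (96 + (-2 + 9)/(9 + 13))**2 = (96 + 7/22)**2 = (2119/22)**2 = 4490161/484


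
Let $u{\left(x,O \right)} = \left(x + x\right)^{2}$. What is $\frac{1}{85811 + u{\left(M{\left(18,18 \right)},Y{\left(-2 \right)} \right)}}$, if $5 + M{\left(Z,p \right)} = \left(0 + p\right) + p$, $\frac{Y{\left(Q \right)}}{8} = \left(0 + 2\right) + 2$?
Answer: $\frac{1}{89655} \approx 1.1154 \cdot 10^{-5}$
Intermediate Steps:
$Y{\left(Q \right)} = 32$ ($Y{\left(Q \right)} = 8 \left(\left(0 + 2\right) + 2\right) = 8 \left(2 + 2\right) = 8 \cdot 4 = 32$)
$M{\left(Z,p \right)} = -5 + 2 p$ ($M{\left(Z,p \right)} = -5 + \left(\left(0 + p\right) + p\right) = -5 + \left(p + p\right) = -5 + 2 p$)
$u{\left(x,O \right)} = 4 x^{2}$ ($u{\left(x,O \right)} = \left(2 x\right)^{2} = 4 x^{2}$)
$\frac{1}{85811 + u{\left(M{\left(18,18 \right)},Y{\left(-2 \right)} \right)}} = \frac{1}{85811 + 4 \left(-5 + 2 \cdot 18\right)^{2}} = \frac{1}{85811 + 4 \left(-5 + 36\right)^{2}} = \frac{1}{85811 + 4 \cdot 31^{2}} = \frac{1}{85811 + 4 \cdot 961} = \frac{1}{85811 + 3844} = \frac{1}{89655}$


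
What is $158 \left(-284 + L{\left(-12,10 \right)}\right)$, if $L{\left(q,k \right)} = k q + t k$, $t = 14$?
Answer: $-41712$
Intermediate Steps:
$L{\left(q,k \right)} = 14 k + k q$ ($L{\left(q,k \right)} = k q + 14 k = 14 k + k q$)
$158 \left(-284 + L{\left(-12,10 \right)}\right) = 158 \left(-284 + 10 \left(14 - 12\right)\right) = 158 \left(-284 + 10 \cdot 2\right) = 158 \left(-284 + 20\right) = 158 \left(-264\right) = -41712$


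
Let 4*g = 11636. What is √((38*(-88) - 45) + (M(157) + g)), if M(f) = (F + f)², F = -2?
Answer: √23545 ≈ 153.44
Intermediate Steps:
g = 2909 (g = (¼)*11636 = 2909)
M(f) = (-2 + f)²
√((38*(-88) - 45) + (M(157) + g)) = √((38*(-88) - 45) + ((-2 + 157)² + 2909)) = √((-3344 - 45) + (155² + 2909)) = √(-3389 + (24025 + 2909)) = √(-3389 + 26934) = √23545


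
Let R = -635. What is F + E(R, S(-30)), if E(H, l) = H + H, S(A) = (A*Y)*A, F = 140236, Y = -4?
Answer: 138966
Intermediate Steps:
S(A) = -4*A² (S(A) = (A*(-4))*A = (-4*A)*A = -4*A²)
E(H, l) = 2*H
F + E(R, S(-30)) = 140236 + 2*(-635) = 140236 - 1270 = 138966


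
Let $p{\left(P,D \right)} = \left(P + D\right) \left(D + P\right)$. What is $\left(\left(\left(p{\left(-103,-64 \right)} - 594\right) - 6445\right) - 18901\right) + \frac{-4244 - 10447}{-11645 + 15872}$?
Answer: $\frac{2741244}{1409} \approx 1945.5$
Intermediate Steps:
$p{\left(P,D \right)} = \left(D + P\right)^{2}$ ($p{\left(P,D \right)} = \left(D + P\right) \left(D + P\right) = \left(D + P\right)^{2}$)
$\left(\left(\left(p{\left(-103,-64 \right)} - 594\right) - 6445\right) - 18901\right) + \frac{-4244 - 10447}{-11645 + 15872} = \left(\left(\left(\left(-64 - 103\right)^{2} - 594\right) - 6445\right) - 18901\right) + \frac{-4244 - 10447}{-11645 + 15872} = \left(\left(\left(\left(-167\right)^{2} - 594\right) - 6445\right) - 18901\right) - \frac{14691}{4227} = \left(\left(\left(27889 - 594\right) - 6445\right) - 18901\right) - \frac{4897}{1409} = \left(\left(27295 - 6445\right) - 18901\right) - \frac{4897}{1409} = \left(20850 - 18901\right) - \frac{4897}{1409} = 1949 - \frac{4897}{1409} = \frac{2741244}{1409}$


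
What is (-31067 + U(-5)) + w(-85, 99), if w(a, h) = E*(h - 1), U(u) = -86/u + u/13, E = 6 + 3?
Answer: -1960932/65 ≈ -30168.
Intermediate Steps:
E = 9
U(u) = -86/u + u/13 (U(u) = -86/u + u*(1/13) = -86/u + u/13)
w(a, h) = -9 + 9*h (w(a, h) = 9*(h - 1) = 9*(-1 + h) = -9 + 9*h)
(-31067 + U(-5)) + w(-85, 99) = (-31067 + (-86/(-5) + (1/13)*(-5))) + (-9 + 9*99) = (-31067 + (-86*(-⅕) - 5/13)) + (-9 + 891) = (-31067 + (86/5 - 5/13)) + 882 = (-31067 + 1093/65) + 882 = -2018262/65 + 882 = -1960932/65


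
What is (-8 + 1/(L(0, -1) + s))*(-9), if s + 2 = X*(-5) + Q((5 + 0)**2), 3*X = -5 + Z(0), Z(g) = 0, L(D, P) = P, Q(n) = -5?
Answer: 45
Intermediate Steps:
X = -5/3 (X = (-5 + 0)/3 = (1/3)*(-5) = -5/3 ≈ -1.6667)
s = 4/3 (s = -2 + (-5/3*(-5) - 5) = -2 + (25/3 - 5) = -2 + 10/3 = 4/3 ≈ 1.3333)
(-8 + 1/(L(0, -1) + s))*(-9) = (-8 + 1/(-1 + 4/3))*(-9) = (-8 + 1/(1/3))*(-9) = (-8 + 3)*(-9) = -5*(-9) = 45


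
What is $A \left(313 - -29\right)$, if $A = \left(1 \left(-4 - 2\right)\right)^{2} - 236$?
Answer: $-68400$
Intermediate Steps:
$A = -200$ ($A = \left(1 \left(-6\right)\right)^{2} - 236 = \left(-6\right)^{2} - 236 = 36 - 236 = -200$)
$A \left(313 - -29\right) = - 200 \left(313 - -29\right) = - 200 \left(313 + 29\right) = \left(-200\right) 342 = -68400$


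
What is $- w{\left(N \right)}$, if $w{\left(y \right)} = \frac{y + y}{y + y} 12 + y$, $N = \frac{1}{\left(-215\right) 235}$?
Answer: $- \frac{606299}{50525} \approx -12.0$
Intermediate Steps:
$N = - \frac{1}{50525}$ ($N = \left(- \frac{1}{215}\right) \frac{1}{235} = - \frac{1}{50525} \approx -1.9792 \cdot 10^{-5}$)
$w{\left(y \right)} = 12 + y$ ($w{\left(y \right)} = \frac{2 y}{2 y} 12 + y = 2 y \frac{1}{2 y} 12 + y = 1 \cdot 12 + y = 12 + y$)
$- w{\left(N \right)} = - (12 - \frac{1}{50525}) = \left(-1\right) \frac{606299}{50525} = - \frac{606299}{50525}$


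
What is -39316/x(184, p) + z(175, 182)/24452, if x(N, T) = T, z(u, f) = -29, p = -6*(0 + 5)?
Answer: 480676981/366780 ≈ 1310.5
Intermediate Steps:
p = -30 (p = -6*5 = -30)
-39316/x(184, p) + z(175, 182)/24452 = -39316/(-30) - 29/24452 = -39316*(-1/30) - 29*1/24452 = 19658/15 - 29/24452 = 480676981/366780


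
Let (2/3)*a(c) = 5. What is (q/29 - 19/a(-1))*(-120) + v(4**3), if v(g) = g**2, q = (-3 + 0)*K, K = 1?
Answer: 127960/29 ≈ 4412.4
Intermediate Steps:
a(c) = 15/2 (a(c) = (3/2)*5 = 15/2)
q = -3 (q = (-3 + 0)*1 = -3*1 = -3)
(q/29 - 19/a(-1))*(-120) + v(4**3) = (-3/29 - 19/15/2)*(-120) + (4**3)**2 = (-3*1/29 - 19*2/15)*(-120) + 64**2 = (-3/29 - 38/15)*(-120) + 4096 = -1147/435*(-120) + 4096 = 9176/29 + 4096 = 127960/29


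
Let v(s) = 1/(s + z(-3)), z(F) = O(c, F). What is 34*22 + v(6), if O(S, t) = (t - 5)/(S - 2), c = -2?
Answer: 5985/8 ≈ 748.13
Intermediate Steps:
O(S, t) = (-5 + t)/(-2 + S)
z(F) = 5/4 - F/4 (z(F) = (-5 + F)/(-2 - 2) = (-5 + F)/(-4) = -(-5 + F)/4 = 5/4 - F/4)
v(s) = 1/(2 + s) (v(s) = 1/(s + (5/4 - 1/4*(-3))) = 1/(s + (5/4 + 3/4)) = 1/(s + 2) = 1/(2 + s))
34*22 + v(6) = 34*22 + 1/(2 + 6) = 748 + 1/8 = 5985/8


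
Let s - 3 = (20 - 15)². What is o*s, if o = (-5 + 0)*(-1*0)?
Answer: 0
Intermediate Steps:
s = 28 (s = 3 + (20 - 15)² = 3 + 5² = 3 + 25 = 28)
o = 0 (o = -5*0 = 0)
o*s = 0*28 = 0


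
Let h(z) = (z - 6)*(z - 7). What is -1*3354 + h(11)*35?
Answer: -2654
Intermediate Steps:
h(z) = (-7 + z)*(-6 + z) (h(z) = (-6 + z)*(-7 + z) = (-7 + z)*(-6 + z))
-1*3354 + h(11)*35 = -1*3354 + (42 + 11**2 - 13*11)*35 = -3354 + (42 + 121 - 143)*35 = -3354 + 20*35 = -3354 + 700 = -2654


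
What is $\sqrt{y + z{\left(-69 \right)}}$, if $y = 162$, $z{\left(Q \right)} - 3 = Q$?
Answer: $4 \sqrt{6} \approx 9.798$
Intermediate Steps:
$z{\left(Q \right)} = 3 + Q$
$\sqrt{y + z{\left(-69 \right)}} = \sqrt{162 + \left(3 - 69\right)} = \sqrt{162 - 66} = \sqrt{96} = 4 \sqrt{6}$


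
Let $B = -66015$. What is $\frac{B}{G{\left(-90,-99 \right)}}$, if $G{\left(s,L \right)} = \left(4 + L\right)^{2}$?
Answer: $- \frac{13203}{1805} \approx -7.3147$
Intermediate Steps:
$\frac{B}{G{\left(-90,-99 \right)}} = - \frac{66015}{\left(4 - 99\right)^{2}} = - \frac{66015}{\left(-95\right)^{2}} = - \frac{66015}{9025} = \left(-66015\right) \frac{1}{9025} = - \frac{13203}{1805}$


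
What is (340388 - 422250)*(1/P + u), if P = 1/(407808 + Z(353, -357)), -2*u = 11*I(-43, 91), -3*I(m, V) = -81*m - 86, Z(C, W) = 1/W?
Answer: -12100087013773/357 ≈ -3.3894e+10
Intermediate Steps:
I(m, V) = 86/3 + 27*m (I(m, V) = -(-81*m - 86)/3 = -(-86 - 81*m)/3 = 86/3 + 27*m)
u = 37367/6 (u = -11*(86/3 + 27*(-43))/2 = -11*(86/3 - 1161)/2 = -11*(-3397)/(2*3) = -1/2*(-37367/3) = 37367/6 ≈ 6227.8)
P = 357/145587455 (P = 1/(407808 + 1/(-357)) = 1/(407808 - 1/357) = 1/(145587455/357) = 357/145587455 ≈ 2.4521e-6)
(340388 - 422250)*(1/P + u) = (340388 - 422250)*(1/(357/145587455) + 37367/6) = -81862*(145587455/357 + 37367/6) = -81862*295621583/714 = -12100087013773/357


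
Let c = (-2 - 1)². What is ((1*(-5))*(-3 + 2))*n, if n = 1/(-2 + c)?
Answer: 5/7 ≈ 0.71429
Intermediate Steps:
c = 9 (c = (-3)² = 9)
n = ⅐ (n = 1/(-2 + 9) = 1/7 = ⅐ ≈ 0.14286)
((1*(-5))*(-3 + 2))*n = ((1*(-5))*(-3 + 2))*(⅐) = -5*(-1)*(⅐) = 5*(⅐) = 5/7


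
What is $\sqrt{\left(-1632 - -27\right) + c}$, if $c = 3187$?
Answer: $\sqrt{1582} \approx 39.774$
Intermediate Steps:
$\sqrt{\left(-1632 - -27\right) + c} = \sqrt{\left(-1632 - -27\right) + 3187} = \sqrt{\left(-1632 + 27\right) + 3187} = \sqrt{-1605 + 3187} = \sqrt{1582}$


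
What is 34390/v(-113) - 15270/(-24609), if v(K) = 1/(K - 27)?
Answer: -39494158710/8203 ≈ -4.8146e+6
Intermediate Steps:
v(K) = 1/(-27 + K)
34390/v(-113) - 15270/(-24609) = 34390/(1/(-27 - 113)) - 15270/(-24609) = 34390/(1/(-140)) - 15270*(-1/24609) = 34390/(-1/140) + 5090/8203 = 34390*(-140) + 5090/8203 = -4814600 + 5090/8203 = -39494158710/8203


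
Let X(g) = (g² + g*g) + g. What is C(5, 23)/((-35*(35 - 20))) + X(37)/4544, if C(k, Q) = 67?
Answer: 1152427/2385600 ≈ 0.48308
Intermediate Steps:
X(g) = g + 2*g² (X(g) = (g² + g²) + g = 2*g² + g = g + 2*g²)
C(5, 23)/((-35*(35 - 20))) + X(37)/4544 = 67/((-35*(35 - 20))) + (37*(1 + 2*37))/4544 = 67/((-35*15)) + (37*(1 + 74))*(1/4544) = 67/(-525) + (37*75)*(1/4544) = 67*(-1/525) + 2775*(1/4544) = -67/525 + 2775/4544 = 1152427/2385600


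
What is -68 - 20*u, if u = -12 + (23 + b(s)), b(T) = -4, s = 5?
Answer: -208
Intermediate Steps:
u = 7 (u = -12 + (23 - 4) = -12 + 19 = 7)
-68 - 20*u = -68 - 20*7 = -68 - 140 = -208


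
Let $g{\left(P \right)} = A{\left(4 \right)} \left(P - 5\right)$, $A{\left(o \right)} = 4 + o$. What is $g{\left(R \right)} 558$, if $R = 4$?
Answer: $-4464$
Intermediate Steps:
$g{\left(P \right)} = -40 + 8 P$ ($g{\left(P \right)} = \left(4 + 4\right) \left(P - 5\right) = 8 \left(-5 + P\right) = -40 + 8 P$)
$g{\left(R \right)} 558 = \left(-40 + 8 \cdot 4\right) 558 = \left(-40 + 32\right) 558 = \left(-8\right) 558 = -4464$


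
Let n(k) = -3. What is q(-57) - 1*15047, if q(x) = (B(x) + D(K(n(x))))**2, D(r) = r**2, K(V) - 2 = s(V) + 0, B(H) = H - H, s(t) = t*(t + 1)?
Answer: -10951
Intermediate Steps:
s(t) = t*(1 + t)
B(H) = 0
K(V) = 2 + V*(1 + V) (K(V) = 2 + (V*(1 + V) + 0) = 2 + V*(1 + V))
q(x) = 4096 (q(x) = (0 + (2 - 3*(1 - 3))**2)**2 = (0 + (2 - 3*(-2))**2)**2 = (0 + (2 + 6)**2)**2 = (0 + 8**2)**2 = (0 + 64)**2 = 64**2 = 4096)
q(-57) - 1*15047 = 4096 - 1*15047 = 4096 - 15047 = -10951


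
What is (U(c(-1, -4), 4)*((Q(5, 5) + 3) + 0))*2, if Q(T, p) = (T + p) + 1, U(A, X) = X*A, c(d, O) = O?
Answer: -448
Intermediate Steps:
U(A, X) = A*X
Q(T, p) = 1 + T + p
(U(c(-1, -4), 4)*((Q(5, 5) + 3) + 0))*2 = ((-4*4)*(((1 + 5 + 5) + 3) + 0))*2 = -16*((11 + 3) + 0)*2 = -16*(14 + 0)*2 = -16*14*2 = -224*2 = -448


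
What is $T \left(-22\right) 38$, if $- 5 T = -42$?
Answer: $- \frac{35112}{5} \approx -7022.4$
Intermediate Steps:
$T = \frac{42}{5}$ ($T = \left(- \frac{1}{5}\right) \left(-42\right) = \frac{42}{5} \approx 8.4$)
$T \left(-22\right) 38 = \frac{42}{5} \left(-22\right) 38 = \left(- \frac{924}{5}\right) 38 = - \frac{35112}{5}$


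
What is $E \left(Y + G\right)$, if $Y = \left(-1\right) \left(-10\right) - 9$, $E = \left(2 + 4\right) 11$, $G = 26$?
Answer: $1782$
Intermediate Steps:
$E = 66$ ($E = 6 \cdot 11 = 66$)
$Y = 1$ ($Y = 10 - 9 = 1$)
$E \left(Y + G\right) = 66 \left(1 + 26\right) = 66 \cdot 27 = 1782$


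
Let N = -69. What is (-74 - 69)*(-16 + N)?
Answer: 12155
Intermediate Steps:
(-74 - 69)*(-16 + N) = (-74 - 69)*(-16 - 69) = -143*(-85) = 12155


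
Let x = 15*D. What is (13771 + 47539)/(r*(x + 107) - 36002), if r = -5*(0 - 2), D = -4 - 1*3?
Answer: -30655/17991 ≈ -1.7039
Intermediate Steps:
D = -7 (D = -4 - 3 = -7)
x = -105 (x = 15*(-7) = -105)
r = 10 (r = -5*(-2) = 10)
(13771 + 47539)/(r*(x + 107) - 36002) = (13771 + 47539)/(10*(-105 + 107) - 36002) = 61310/(10*2 - 36002) = 61310/(20 - 36002) = 61310/(-35982) = 61310*(-1/35982) = -30655/17991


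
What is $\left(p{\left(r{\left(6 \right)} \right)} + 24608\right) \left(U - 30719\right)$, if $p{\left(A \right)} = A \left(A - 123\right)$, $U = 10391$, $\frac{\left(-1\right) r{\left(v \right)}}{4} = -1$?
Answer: $-490555296$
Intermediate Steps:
$r{\left(v \right)} = 4$ ($r{\left(v \right)} = \left(-4\right) \left(-1\right) = 4$)
$p{\left(A \right)} = A \left(-123 + A\right)$
$\left(p{\left(r{\left(6 \right)} \right)} + 24608\right) \left(U - 30719\right) = \left(4 \left(-123 + 4\right) + 24608\right) \left(10391 - 30719\right) = \left(4 \left(-119\right) + 24608\right) \left(-20328\right) = \left(-476 + 24608\right) \left(-20328\right) = 24132 \left(-20328\right) = -490555296$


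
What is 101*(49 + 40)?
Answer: 8989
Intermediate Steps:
101*(49 + 40) = 101*89 = 8989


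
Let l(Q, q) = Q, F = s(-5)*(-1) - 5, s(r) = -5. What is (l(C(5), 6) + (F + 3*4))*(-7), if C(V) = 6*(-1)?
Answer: -42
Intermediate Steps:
C(V) = -6
F = 0 (F = -5*(-1) - 5 = 5 - 5 = 0)
(l(C(5), 6) + (F + 3*4))*(-7) = (-6 + (0 + 3*4))*(-7) = (-6 + (0 + 12))*(-7) = (-6 + 12)*(-7) = 6*(-7) = -42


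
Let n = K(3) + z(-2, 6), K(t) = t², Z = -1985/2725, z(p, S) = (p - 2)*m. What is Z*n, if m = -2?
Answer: -6749/545 ≈ -12.383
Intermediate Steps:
z(p, S) = 4 - 2*p (z(p, S) = (p - 2)*(-2) = (-2 + p)*(-2) = 4 - 2*p)
Z = -397/545 (Z = -1985*1/2725 = -397/545 ≈ -0.72844)
n = 17 (n = 3² + (4 - 2*(-2)) = 9 + (4 + 4) = 9 + 8 = 17)
Z*n = -397/545*17 = -6749/545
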